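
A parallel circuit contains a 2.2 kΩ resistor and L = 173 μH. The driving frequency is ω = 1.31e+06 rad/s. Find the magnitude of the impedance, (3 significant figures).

X_L = ωL = 227 Ω
Parallel: admittances add. Y = 1/R + 1/(jωL)
Y = (0.000455 − j0.00441) S
|Y| = 0.00444 S → |Z| = 1/|Y| = 225 Ω, ∠Z = −∠Y = 84.1°

225 Ω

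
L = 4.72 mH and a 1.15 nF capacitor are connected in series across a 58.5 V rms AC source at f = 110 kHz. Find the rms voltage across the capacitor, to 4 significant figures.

36.73 V

ω = 2πf = 691200 rad/s
X_L = ωL = 3262 Ω
X_C = 1/(ωC) = 1258 Ω
Net reactance X = X_L − X_C = 2004 Ω
Z = j2004 Ω
|Z| = √(0² + 2004²) = 2004 Ω
I = V/|Z| = 29.19 mA
V_C = I·|Z_C| = 0.02919 × 1258 = 36.73 V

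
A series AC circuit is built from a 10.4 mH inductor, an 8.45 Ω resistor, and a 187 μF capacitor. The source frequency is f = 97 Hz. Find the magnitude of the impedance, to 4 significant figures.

ω = 2πf = 609.5 rad/s
X_L = ωL = 6.338 Ω
X_C = 1/(ωC) = 8.774 Ω
Net reactance X = X_L − X_C = -2.436 Ω
Z = 8.450 − j2.436 Ω
|Z| = √(8.450² + 2.436²) = 8.794 Ω

8.794 Ω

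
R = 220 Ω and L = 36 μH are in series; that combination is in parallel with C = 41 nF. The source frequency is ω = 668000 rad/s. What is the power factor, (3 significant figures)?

0.165

X_L = ωL = 24.0 Ω
X_C = 1/(ωC) = 36.5 Ω
Branch 1 (R+jX_L): Z₁ = 220 + j24.0 Ω, |Z₁| = 221 Ω
Branch 2 (−jX_C): Z₂ = −j36.5 Ω
Parallel: Z = Z₁Z₂/(Z₁+Z₂), |Z| = 36.7 Ω, ∠Z = -80.5°
cos φ = cos(-80.5°) = 0.165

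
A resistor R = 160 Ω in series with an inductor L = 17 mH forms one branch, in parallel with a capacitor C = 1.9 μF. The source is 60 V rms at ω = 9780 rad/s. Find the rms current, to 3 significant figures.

945 mA

X_L = ωL = 166 Ω
X_C = 1/(ωC) = 53.8 Ω
Branch 1 (R+jX_L): Z₁ = 160 + j166 Ω, |Z₁| = 231 Ω
Branch 2 (−jX_C): Z₂ = −j53.8 Ω
Parallel: Z = Z₁Z₂/(Z₁+Z₂), |Z| = 63.5 Ω, ∠Z = -79.0°
I = V/|Z| = 60/63.5 = 945 mA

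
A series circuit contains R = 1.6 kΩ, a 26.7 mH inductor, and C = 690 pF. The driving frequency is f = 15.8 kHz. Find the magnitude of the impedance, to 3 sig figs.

ω = 2πf = 99270 rad/s
X_L = ωL = 2650 Ω
X_C = 1/(ωC) = 14600 Ω
Net reactance X = X_L − X_C = -11900 Ω
Z = 1600 − j11900 Ω
|Z| = √(1600² + 11900²) = 12100 Ω

12100 Ω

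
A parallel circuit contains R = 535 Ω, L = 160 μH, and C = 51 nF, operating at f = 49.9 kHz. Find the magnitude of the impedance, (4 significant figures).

ω = 2πf = 313500 rad/s
X_L = ωL = 50.16 Ω
X_C = 1/(ωC) = 62.54 Ω
Parallel: admittances add. Y = 1/R + 1/(jωL) + jωC
Y = (0.001869 − j0.003944) S
|Y| = 0.004365 S → |Z| = 1/|Y| = 229.1 Ω, ∠Z = −∠Y = 64.64°

229.1 Ω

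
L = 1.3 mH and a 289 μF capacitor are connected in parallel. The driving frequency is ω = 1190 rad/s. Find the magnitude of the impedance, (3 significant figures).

X_L = ωL = 1.55 Ω
X_C = 1/(ωC) = 2.91 Ω
Parallel: admittances add. Y = 1/(jωL) + jωC
Y = (0 − j0.303) S
|Y| = 0.303 S → |Z| = 1/|Y| = 3.31 Ω, ∠Z = −∠Y = 90.0°

3.31 Ω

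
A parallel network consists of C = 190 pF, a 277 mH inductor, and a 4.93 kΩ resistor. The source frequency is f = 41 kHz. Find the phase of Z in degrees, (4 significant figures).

-9.771°

ω = 2πf = 257600 rad/s
X_L = ωL = 71360 Ω
X_C = 1/(ωC) = 20430 Ω
Parallel: admittances add. Y = 1/R + 1/(jωL) + jωC
Y = (0.0002028 + j3.493e-05) S
|Y| = 0.0002058 S → |Z| = 1/|Y| = 4858 Ω, ∠Z = −∠Y = -9.771°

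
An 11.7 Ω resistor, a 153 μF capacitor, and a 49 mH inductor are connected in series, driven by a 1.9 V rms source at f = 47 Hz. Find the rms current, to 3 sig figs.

ω = 2πf = 295.3 rad/s
X_L = ωL = 14.5 Ω
X_C = 1/(ωC) = 22.1 Ω
Net reactance X = X_L − X_C = -7.66 Ω
Z = 11.7 − j7.66 Ω
|Z| = √(11.7² + 7.66²) = 14.0 Ω
I = V/|Z| = 1.9/14.0 = 136 mA

136 mA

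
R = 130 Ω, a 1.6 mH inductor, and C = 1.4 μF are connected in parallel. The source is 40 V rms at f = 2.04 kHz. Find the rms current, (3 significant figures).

ω = 2πf = 12820 rad/s
X_L = ωL = 20.5 Ω
X_C = 1/(ωC) = 55.7 Ω
Parallel: admittances add. Y = 1/R + 1/(jωL) + jωC
Y = (0.00769 − j0.0308) S
|Y| = 0.0318 S → |Z| = 1/|Y| = 31.5 Ω, ∠Z = −∠Y = 76.0°
I = V/|Z| = 40/31.5 = 1.27 A

1.27 A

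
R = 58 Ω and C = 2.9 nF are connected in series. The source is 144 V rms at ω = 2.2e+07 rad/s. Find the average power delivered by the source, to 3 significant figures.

X_C = 1/(ωC) = 15.7 Ω
Z = 58.0 − j15.7 Ω
|Z| = √(58.0² + 15.7²) = 60.1 Ω
∠Z = arctan(-15.7/58.0) = -15.1°
I = V/|Z| = 2.40 A
P = VI cos φ = 144 × 2.40 × cos(-15.1°) = 333 W

333 W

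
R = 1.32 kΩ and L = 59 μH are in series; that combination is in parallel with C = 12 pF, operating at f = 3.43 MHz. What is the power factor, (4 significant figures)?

0.9565

ω = 2πf = 2.155e+07 rad/s
X_L = ωL = 1272 Ω
X_C = 1/(ωC) = 3867 Ω
Branch 1 (R+jX_L): Z₁ = 1320 + j1272 Ω, |Z₁| = 1833 Ω
Branch 2 (−jX_C): Z₂ = −j3867 Ω
Parallel: Z = Z₁Z₂/(Z₁+Z₂), |Z| = 2434 Ω, ∠Z = 16.97°
cos φ = cos(16.97°) = 0.9565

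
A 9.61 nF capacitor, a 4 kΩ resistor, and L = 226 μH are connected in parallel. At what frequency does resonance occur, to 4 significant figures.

108.0 kHz

ω₀ = 1/√(LC) = 1/√(0.000226 × 9.61e-09) = 678600 rad/s
f₀ = ω₀/(2π) = 108.0 kHz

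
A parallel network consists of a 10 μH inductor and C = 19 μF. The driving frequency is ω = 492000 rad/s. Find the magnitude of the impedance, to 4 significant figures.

X_L = ωL = 4.920 Ω
X_C = 1/(ωC) = 0.1070 Ω
Parallel: admittances add. Y = 1/(jωL) + jωC
Y = (0 + j9.145) S
|Y| = 9.145 S → |Z| = 1/|Y| = 0.1094 Ω, ∠Z = −∠Y = -90.00°

0.1094 Ω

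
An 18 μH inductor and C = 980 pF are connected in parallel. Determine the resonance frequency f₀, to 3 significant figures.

1.20 MHz

ω₀ = 1/√(LC) = 1/√(1.8e-05 × 9.8e-10) = 7.529e+06 rad/s
f₀ = ω₀/(2π) = 1.20 MHz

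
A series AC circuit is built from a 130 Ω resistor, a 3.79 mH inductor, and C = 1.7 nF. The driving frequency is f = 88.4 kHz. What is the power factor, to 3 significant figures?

ω = 2πf = 555400 rad/s
X_L = ωL = 2110 Ω
X_C = 1/(ωC) = 1060 Ω
Net reactance X = X_L − X_C = 1050 Ω
Z = 130 + j1050 Ω
|Z| = √(130² + 1050²) = 1050 Ω
∠Z = arctan(1050/130) = 82.9°
cos φ = cos(82.9°) = 0.123

0.123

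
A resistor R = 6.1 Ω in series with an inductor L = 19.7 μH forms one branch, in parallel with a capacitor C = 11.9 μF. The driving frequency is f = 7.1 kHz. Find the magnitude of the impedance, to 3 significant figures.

ω = 2πf = 44610 rad/s
X_L = ωL = 0.879 Ω
X_C = 1/(ωC) = 1.88 Ω
Branch 1 (R+jX_L): Z₁ = 6.10 + j0.879 Ω, |Z₁| = 6.16 Ω
Branch 2 (−jX_C): Z₂ = −j1.88 Ω
Parallel: Z = Z₁Z₂/(Z₁+Z₂), |Z| = 1.88 Ω, ∠Z = -72.4°

1.88 Ω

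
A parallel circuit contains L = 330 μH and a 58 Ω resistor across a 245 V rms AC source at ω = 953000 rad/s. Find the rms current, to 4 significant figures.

4.295 A

X_L = ωL = 314.5 Ω
Parallel: admittances add. Y = 1/R + 1/(jωL)
Y = (0.01724 − j0.003180) S
|Y| = 0.01753 S → |Z| = 1/|Y| = 57.04 Ω, ∠Z = −∠Y = 10.45°
I = V/|Z| = 245/57.04 = 4.295 A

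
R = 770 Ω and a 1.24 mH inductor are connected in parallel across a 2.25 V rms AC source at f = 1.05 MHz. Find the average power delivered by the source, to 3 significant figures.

ω = 2πf = 6.597e+06 rad/s
X_L = ωL = 8180 Ω
Parallel: admittances add. Y = 1/R + 1/(jωL)
Y = (0.00130 − j0.000122) S
|Y| = 0.00130 S → |Z| = 1/|Y| = 767 Ω, ∠Z = −∠Y = 5.38°
I = V/|Z| = 2.93 mA
P = VI cos φ = 2.25 × 0.00293 × cos(5.38°) = 6.57 mW

6.57 mW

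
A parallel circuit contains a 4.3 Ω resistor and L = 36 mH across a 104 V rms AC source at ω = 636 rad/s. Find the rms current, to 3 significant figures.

24.6 A

X_L = ωL = 22.9 Ω
Parallel: admittances add. Y = 1/R + 1/(jωL)
Y = (0.233 − j0.0437) S
|Y| = 0.237 S → |Z| = 1/|Y| = 4.23 Ω, ∠Z = −∠Y = 10.6°
I = V/|Z| = 104/4.23 = 24.6 A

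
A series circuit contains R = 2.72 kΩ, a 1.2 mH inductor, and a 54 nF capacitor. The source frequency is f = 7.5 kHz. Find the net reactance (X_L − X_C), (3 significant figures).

ω = 2πf = 47120 rad/s
X_L = ωL = 56.5 Ω
X_C = 1/(ωC) = 393 Ω
X = 56.5 − 393 = -336 Ω

-336 Ω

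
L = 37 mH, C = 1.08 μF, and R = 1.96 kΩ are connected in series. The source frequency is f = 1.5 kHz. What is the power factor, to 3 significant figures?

ω = 2πf = 9425 rad/s
X_L = ωL = 349 Ω
X_C = 1/(ωC) = 98.2 Ω
Net reactance X = X_L − X_C = 250 Ω
Z = 1960 + j250 Ω
|Z| = √(1960² + 250²) = 1980 Ω
∠Z = arctan(250/1960) = 7.28°
cos φ = cos(7.28°) = 0.992

0.992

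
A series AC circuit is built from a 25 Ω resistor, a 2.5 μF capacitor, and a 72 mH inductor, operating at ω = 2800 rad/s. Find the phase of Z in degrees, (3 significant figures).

X_L = ωL = 202 Ω
X_C = 1/(ωC) = 143 Ω
Net reactance X = X_L − X_C = 58.7 Ω
Z = 25.0 + j58.7 Ω
|Z| = √(25.0² + 58.7²) = 63.8 Ω
∠Z = arctan(58.7/25.0) = 66.9°

66.9°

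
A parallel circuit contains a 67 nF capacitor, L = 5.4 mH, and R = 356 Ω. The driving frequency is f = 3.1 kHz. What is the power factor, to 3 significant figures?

0.324

ω = 2πf = 19480 rad/s
X_L = ωL = 105 Ω
X_C = 1/(ωC) = 766 Ω
Parallel: admittances add. Y = 1/R + 1/(jωL) + jωC
Y = (0.00281 − j0.00820) S
|Y| = 0.00867 S → |Z| = 1/|Y| = 115 Ω, ∠Z = −∠Y = 71.1°
cos φ = cos(71.1°) = 0.324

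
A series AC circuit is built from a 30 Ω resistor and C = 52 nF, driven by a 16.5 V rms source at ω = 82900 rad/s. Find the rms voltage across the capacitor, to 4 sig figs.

X_C = 1/(ωC) = 232.0 Ω
Z = 30.00 − j232.0 Ω
|Z| = √(30.00² + 232.0²) = 233.9 Ω
I = V/|Z| = 70.54 mA
V_C = I·|Z_C| = 0.07054 × 232.0 = 16.36 V

16.36 V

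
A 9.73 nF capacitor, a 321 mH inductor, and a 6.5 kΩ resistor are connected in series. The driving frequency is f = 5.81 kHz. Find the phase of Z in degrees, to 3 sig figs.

53.9°

ω = 2πf = 36510 rad/s
X_L = ωL = 11700 Ω
X_C = 1/(ωC) = 2820 Ω
Net reactance X = X_L − X_C = 8900 Ω
Z = 6500 + j8900 Ω
|Z| = √(6500² + 8900²) = 11000 Ω
∠Z = arctan(8900/6500) = 53.9°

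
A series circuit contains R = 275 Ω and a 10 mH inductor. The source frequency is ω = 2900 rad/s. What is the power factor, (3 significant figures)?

X_L = ωL = 29.0 Ω
Z = 275 + j29.0 Ω
|Z| = √(275² + 29.0²) = 277 Ω
∠Z = arctan(29.0/275) = 6.02°
cos φ = cos(6.02°) = 0.994

0.994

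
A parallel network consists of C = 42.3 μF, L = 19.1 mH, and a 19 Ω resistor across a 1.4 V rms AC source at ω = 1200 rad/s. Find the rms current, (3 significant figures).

X_L = ωL = 22.9 Ω
X_C = 1/(ωC) = 19.7 Ω
Parallel: admittances add. Y = 1/R + 1/(jωL) + jωC
Y = (0.0526 + j0.00713) S
|Y| = 0.0531 S → |Z| = 1/|Y| = 18.8 Ω, ∠Z = −∠Y = -7.71°
I = V/|Z| = 1.4/18.8 = 74.4 mA

74.4 mA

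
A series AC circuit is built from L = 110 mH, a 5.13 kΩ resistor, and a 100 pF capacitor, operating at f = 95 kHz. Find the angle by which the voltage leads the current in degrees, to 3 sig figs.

ω = 2πf = 596900 rad/s
X_L = ωL = 65700 Ω
X_C = 1/(ωC) = 16800 Ω
Net reactance X = X_L − X_C = 48900 Ω
Z = 5130 + j48900 Ω
|Z| = √(5130² + 48900²) = 49200 Ω
∠Z = arctan(48900/5130) = 84.0°

84.0°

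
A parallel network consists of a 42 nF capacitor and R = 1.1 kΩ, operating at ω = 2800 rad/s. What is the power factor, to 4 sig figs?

0.9917

X_C = 1/(ωC) = 8503 Ω
Parallel: admittances add. Y = 1/R + jωC
Y = (0.0009091 + j0.0001176) S
|Y| = 0.0009167 S → |Z| = 1/|Y| = 1091 Ω, ∠Z = −∠Y = -7.371°
cos φ = cos(-7.371°) = 0.9917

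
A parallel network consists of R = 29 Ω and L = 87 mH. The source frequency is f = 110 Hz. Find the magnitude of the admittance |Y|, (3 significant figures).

38.3 mS

ω = 2πf = 691.2 rad/s
X_L = ωL = 60.1 Ω
Parallel: admittances add. Y = 1/R + 1/(jωL)
Y = (0.0345 − j0.0166) S
|Y| = 0.0383 S → |Z| = 1/|Y| = 26.1 Ω, ∠Z = −∠Y = 25.7°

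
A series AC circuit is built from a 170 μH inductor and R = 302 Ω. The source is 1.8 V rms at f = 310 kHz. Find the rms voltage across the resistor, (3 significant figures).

ω = 2πf = 1.948e+06 rad/s
X_L = ωL = 331 Ω
Z = 302 + j331 Ω
|Z| = √(302² + 331²) = 448 Ω
I = V/|Z| = 4.02 mA
V_R = I·|Z_R| = 0.00402 × 302 = 1.21 V

1.21 V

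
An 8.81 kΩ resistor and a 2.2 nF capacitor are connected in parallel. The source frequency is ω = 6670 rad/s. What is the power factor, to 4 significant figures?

X_C = 1/(ωC) = 68150 Ω
Parallel: admittances add. Y = 1/R + jωC
Y = (0.0001135 + j1.467e-05) S
|Y| = 0.0001145 S → |Z| = 1/|Y| = 8737 Ω, ∠Z = −∠Y = -7.366°
cos φ = cos(-7.366°) = 0.9917

0.9917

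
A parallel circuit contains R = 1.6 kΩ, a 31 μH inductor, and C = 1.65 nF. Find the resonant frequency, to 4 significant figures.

ω₀ = 1/√(LC) = 1/√(3.1e-05 × 1.65e-09) = 4.422e+06 rad/s
f₀ = ω₀/(2π) = 703.7 kHz

703.7 kHz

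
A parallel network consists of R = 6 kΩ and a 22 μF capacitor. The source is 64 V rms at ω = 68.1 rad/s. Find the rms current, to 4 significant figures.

X_C = 1/(ωC) = 667.5 Ω
Parallel: admittances add. Y = 1/R + jωC
Y = (0.0001667 + j0.001498) S
|Y| = 0.001507 S → |Z| = 1/|Y| = 663.4 Ω, ∠Z = −∠Y = -83.65°
I = V/|Z| = 64/663.4 = 96.48 mA

96.48 mA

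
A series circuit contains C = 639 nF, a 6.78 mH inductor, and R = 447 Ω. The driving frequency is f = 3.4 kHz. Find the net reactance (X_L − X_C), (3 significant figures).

ω = 2πf = 21360 rad/s
X_L = ωL = 145 Ω
X_C = 1/(ωC) = 73.3 Ω
X = 145 − 73.3 = 71.6 Ω

71.6 Ω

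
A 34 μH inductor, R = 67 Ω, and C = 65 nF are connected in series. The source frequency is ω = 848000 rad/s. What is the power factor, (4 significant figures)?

X_L = ωL = 28.83 Ω
X_C = 1/(ωC) = 18.14 Ω
Net reactance X = X_L − X_C = 10.69 Ω
Z = 67.00 + j10.69 Ω
|Z| = √(67.00² + 10.69²) = 67.85 Ω
∠Z = arctan(10.69/67.00) = 9.065°
cos φ = cos(9.065°) = 0.9875

0.9875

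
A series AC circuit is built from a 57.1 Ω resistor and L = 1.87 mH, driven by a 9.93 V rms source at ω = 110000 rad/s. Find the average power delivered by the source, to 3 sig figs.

124 mW

X_L = ωL = 206 Ω
Z = 57.1 + j206 Ω
|Z| = √(57.1² + 206²) = 213 Ω
∠Z = arctan(206/57.1) = 74.5°
I = V/|Z| = 46.5 mA
P = VI cos φ = 9.93 × 0.0465 × cos(74.5°) = 124 mW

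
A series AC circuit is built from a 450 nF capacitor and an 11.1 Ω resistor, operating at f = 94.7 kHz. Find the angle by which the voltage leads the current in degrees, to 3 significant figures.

-18.6°

ω = 2πf = 595000 rad/s
X_C = 1/(ωC) = 3.73 Ω
Z = 11.1 − j3.73 Ω
|Z| = √(11.1² + 3.73²) = 11.7 Ω
∠Z = arctan(-3.73/11.1) = -18.6°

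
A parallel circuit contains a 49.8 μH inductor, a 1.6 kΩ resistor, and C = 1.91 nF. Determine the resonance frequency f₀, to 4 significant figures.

ω₀ = 1/√(LC) = 1/√(4.98e-05 × 1.91e-09) = 3.242e+06 rad/s
f₀ = ω₀/(2π) = 516.0 kHz

516.0 kHz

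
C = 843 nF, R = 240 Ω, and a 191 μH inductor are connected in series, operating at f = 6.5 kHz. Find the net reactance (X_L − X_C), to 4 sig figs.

ω = 2πf = 40840 rad/s
X_L = ωL = 7.801 Ω
X_C = 1/(ωC) = 29.05 Ω
X = 7.801 − 29.05 = -21.24 Ω

-21.24 Ω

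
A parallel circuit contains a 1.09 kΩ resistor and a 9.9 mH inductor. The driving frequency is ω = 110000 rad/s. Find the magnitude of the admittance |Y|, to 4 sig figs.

X_L = ωL = 1089 Ω
Parallel: admittances add. Y = 1/R + 1/(jωL)
Y = (0.0009174 − j0.0009183) S
|Y| = 0.001298 S → |Z| = 1/|Y| = 770.4 Ω, ∠Z = −∠Y = 45.03°

1.298 mS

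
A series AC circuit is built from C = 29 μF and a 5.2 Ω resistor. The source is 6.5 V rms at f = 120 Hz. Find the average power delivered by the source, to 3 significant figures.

104 mW

ω = 2πf = 754.0 rad/s
X_C = 1/(ωC) = 45.7 Ω
Z = 5.20 − j45.7 Ω
|Z| = √(5.20² + 45.7²) = 46.0 Ω
∠Z = arctan(-45.7/5.20) = -83.5°
I = V/|Z| = 141 mA
P = VI cos φ = 6.5 × 0.141 × cos(-83.5°) = 104 mW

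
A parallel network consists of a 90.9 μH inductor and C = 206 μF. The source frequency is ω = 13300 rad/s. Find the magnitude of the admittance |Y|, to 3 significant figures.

X_L = ωL = 1.21 Ω
X_C = 1/(ωC) = 0.365 Ω
Parallel: admittances add. Y = 1/(jωL) + jωC
Y = (0 + j1.91) S
|Y| = 1.91 S → |Z| = 1/|Y| = 0.523 Ω, ∠Z = −∠Y = -90.0°

1.91 S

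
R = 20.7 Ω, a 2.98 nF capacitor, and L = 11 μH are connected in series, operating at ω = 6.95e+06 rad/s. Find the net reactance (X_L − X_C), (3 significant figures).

X_L = ωL = 76.5 Ω
X_C = 1/(ωC) = 48.3 Ω
X = 76.5 − 48.3 = 28.2 Ω

28.2 Ω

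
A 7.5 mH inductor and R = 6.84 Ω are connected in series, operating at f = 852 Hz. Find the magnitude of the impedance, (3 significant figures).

40.7 Ω

ω = 2πf = 5353 rad/s
X_L = ωL = 40.1 Ω
Z = 6.84 + j40.1 Ω
|Z| = √(6.84² + 40.1²) = 40.7 Ω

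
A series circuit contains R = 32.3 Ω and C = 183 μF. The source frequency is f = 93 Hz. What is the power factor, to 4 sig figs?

0.9606

ω = 2πf = 584.3 rad/s
X_C = 1/(ωC) = 9.352 Ω
Z = 32.30 − j9.352 Ω
|Z| = √(32.30² + 9.352²) = 33.63 Ω
∠Z = arctan(-9.352/32.30) = -16.15°
cos φ = cos(-16.15°) = 0.9606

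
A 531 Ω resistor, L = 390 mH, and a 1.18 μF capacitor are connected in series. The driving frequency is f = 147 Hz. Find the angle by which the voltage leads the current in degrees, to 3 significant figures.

-46.4°

ω = 2πf = 923.6 rad/s
X_L = ωL = 360 Ω
X_C = 1/(ωC) = 918 Ω
Net reactance X = X_L − X_C = -557 Ω
Z = 531 − j557 Ω
|Z| = √(531² + 557²) = 770 Ω
∠Z = arctan(-557/531) = -46.4°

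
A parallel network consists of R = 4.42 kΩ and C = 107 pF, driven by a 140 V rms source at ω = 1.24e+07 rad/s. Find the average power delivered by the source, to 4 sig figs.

X_C = 1/(ωC) = 753.7 Ω
Parallel: admittances add. Y = 1/R + jωC
Y = (0.0002262 + j0.001327) S
|Y| = 0.001346 S → |Z| = 1/|Y| = 743.0 Ω, ∠Z = −∠Y = -80.32°
I = V/|Z| = 188.4 mA
P = VI cos φ = 140 × 0.1884 × cos(-80.32°) = 4.434 W

4.434 W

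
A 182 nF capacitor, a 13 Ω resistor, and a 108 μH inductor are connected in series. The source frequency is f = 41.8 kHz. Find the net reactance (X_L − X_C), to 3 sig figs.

7.44 Ω

ω = 2πf = 262600 rad/s
X_L = ωL = 28.4 Ω
X_C = 1/(ωC) = 20.9 Ω
X = 28.4 − 20.9 = 7.44 Ω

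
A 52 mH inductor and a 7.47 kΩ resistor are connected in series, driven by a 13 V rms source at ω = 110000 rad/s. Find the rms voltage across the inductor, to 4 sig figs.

7.904 V

X_L = ωL = 5720 Ω
Z = 7470 + j5720 Ω
|Z| = √(7470² + 5720²) = 9408 Ω
I = V/|Z| = 1.382 mA
V_L = I·|Z_L| = 0.001382 × 5720 = 7.904 V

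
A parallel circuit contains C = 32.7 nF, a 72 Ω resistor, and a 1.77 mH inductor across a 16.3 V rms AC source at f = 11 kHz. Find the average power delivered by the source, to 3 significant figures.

3.69 W

ω = 2πf = 69120 rad/s
X_L = ωL = 122 Ω
X_C = 1/(ωC) = 442 Ω
Parallel: admittances add. Y = 1/R + 1/(jωL) + jωC
Y = (0.0139 − j0.00591) S
|Y| = 0.0151 S → |Z| = 1/|Y| = 66.2 Ω, ∠Z = −∠Y = 23.1°
I = V/|Z| = 246 mA
P = VI cos φ = 16.3 × 0.246 × cos(23.1°) = 3.69 W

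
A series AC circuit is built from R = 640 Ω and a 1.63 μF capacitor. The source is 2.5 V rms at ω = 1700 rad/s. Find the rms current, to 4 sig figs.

X_C = 1/(ωC) = 360.9 Ω
Z = 640.0 − j360.9 Ω
|Z| = √(640.0² + 360.9²) = 734.7 Ω
I = V/|Z| = 2.5/734.7 = 3.403 mA

3.403 mA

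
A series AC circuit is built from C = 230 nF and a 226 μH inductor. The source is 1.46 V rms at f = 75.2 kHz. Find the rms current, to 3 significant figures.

15.0 mA

ω = 2πf = 472500 rad/s
X_L = ωL = 107 Ω
X_C = 1/(ωC) = 9.20 Ω
Net reactance X = X_L − X_C = 97.6 Ω
Z = j97.6 Ω
|Z| = √(0² + 97.6²) = 97.6 Ω
I = V/|Z| = 1.46/97.6 = 15.0 mA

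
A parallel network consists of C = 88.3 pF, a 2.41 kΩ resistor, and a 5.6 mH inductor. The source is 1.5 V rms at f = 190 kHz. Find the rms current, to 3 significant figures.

626 μA

ω = 2πf = 1.194e+06 rad/s
X_L = ωL = 6690 Ω
X_C = 1/(ωC) = 9490 Ω
Parallel: admittances add. Y = 1/R + 1/(jωL) + jωC
Y = (0.000415 − j4.42e-05) S
|Y| = 0.000417 S → |Z| = 1/|Y| = 2400 Ω, ∠Z = −∠Y = 6.08°
I = V/|Z| = 1.5/2400 = 626 μA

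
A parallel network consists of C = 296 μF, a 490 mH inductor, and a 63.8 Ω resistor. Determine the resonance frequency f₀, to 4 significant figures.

ω₀ = 1/√(LC) = 1/√(0.49 × 0.000296) = 83.03 rad/s
f₀ = ω₀/(2π) = 13.22 Hz

13.22 Hz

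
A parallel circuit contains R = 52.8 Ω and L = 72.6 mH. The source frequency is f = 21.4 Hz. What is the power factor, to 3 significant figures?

0.182

ω = 2πf = 134.5 rad/s
X_L = ωL = 9.76 Ω
Parallel: admittances add. Y = 1/R + 1/(jωL)
Y = (0.0189 − j0.102) S
|Y| = 0.104 S → |Z| = 1/|Y| = 9.60 Ω, ∠Z = −∠Y = 79.5°
cos φ = cos(79.5°) = 0.182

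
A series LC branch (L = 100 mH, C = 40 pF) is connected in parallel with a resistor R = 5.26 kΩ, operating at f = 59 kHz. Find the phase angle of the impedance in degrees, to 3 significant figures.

ω = 2πf = 370700 rad/s
X_L = ωL = 37100 Ω
X_C = 1/(ωC) = 67400 Ω
Branch 1: Z₁ = R = 5260 Ω
Branch 2 (series LC): Z₂ = j(X_L − X_C) = −j30400 Ω
Parallel: Z = Z₁Z₂/(Z₁+Z₂), |Z| = 5180 Ω, ∠Z = -9.83°

-9.83°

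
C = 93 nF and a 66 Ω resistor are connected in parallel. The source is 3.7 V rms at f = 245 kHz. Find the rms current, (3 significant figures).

533 mA

ω = 2πf = 1.539e+06 rad/s
X_C = 1/(ωC) = 6.99 Ω
Parallel: admittances add. Y = 1/R + jωC
Y = (0.0152 + j0.143) S
|Y| = 0.144 S → |Z| = 1/|Y| = 6.95 Ω, ∠Z = −∠Y = -84.0°
I = V/|Z| = 3.7/6.95 = 533 mA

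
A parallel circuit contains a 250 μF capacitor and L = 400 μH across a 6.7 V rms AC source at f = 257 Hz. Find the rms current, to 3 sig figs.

ω = 2πf = 1615 rad/s
X_L = ωL = 0.646 Ω
X_C = 1/(ωC) = 2.48 Ω
Parallel: admittances add. Y = 1/(jωL) + jωC
Y = (0 − j1.14) S
|Y| = 1.14 S → |Z| = 1/|Y| = 0.874 Ω, ∠Z = −∠Y = 90.0°
I = V/|Z| = 6.7/0.874 = 7.67 A

7.67 A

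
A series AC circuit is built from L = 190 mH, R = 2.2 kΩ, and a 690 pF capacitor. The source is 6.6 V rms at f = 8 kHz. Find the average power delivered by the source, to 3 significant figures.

254 μW

ω = 2πf = 50270 rad/s
X_L = ωL = 9550 Ω
X_C = 1/(ωC) = 28800 Ω
Net reactance X = X_L − X_C = -19300 Ω
Z = 2200 − j19300 Ω
|Z| = √(2200² + 19300²) = 19400 Ω
∠Z = arctan(-19300/2200) = -83.5°
I = V/|Z| = 340 μA
P = VI cos φ = 6.6 × 0.000340 × cos(-83.5°) = 254 μW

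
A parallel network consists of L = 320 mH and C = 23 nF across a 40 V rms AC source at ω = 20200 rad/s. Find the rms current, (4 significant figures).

X_L = ωL = 6464 Ω
X_C = 1/(ωC) = 2152 Ω
Parallel: admittances add. Y = 1/(jωL) + jωC
Y = (0 + j0.0003099) S
|Y| = 0.0003099 S → |Z| = 1/|Y| = 3227 Ω, ∠Z = −∠Y = -90.00°
I = V/|Z| = 40/3227 = 12.40 mA

12.40 mA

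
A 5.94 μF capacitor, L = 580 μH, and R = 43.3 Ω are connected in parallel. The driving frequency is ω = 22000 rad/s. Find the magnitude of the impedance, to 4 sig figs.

X_L = ωL = 12.76 Ω
X_C = 1/(ωC) = 7.652 Ω
Parallel: admittances add. Y = 1/R + 1/(jωL) + jωC
Y = (0.02309 + j0.05231) S
|Y| = 0.05718 S → |Z| = 1/|Y| = 17.49 Ω, ∠Z = −∠Y = -66.18°

17.49 Ω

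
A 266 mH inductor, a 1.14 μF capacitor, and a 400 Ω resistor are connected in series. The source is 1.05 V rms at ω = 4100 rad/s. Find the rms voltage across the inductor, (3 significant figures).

X_L = ωL = 1090 Ω
X_C = 1/(ωC) = 214 Ω
Net reactance X = X_L − X_C = 877 Ω
Z = 400 + j877 Ω
|Z| = √(400² + 877²) = 964 Ω
I = V/|Z| = 1.09 mA
V_L = I·|Z_L| = 0.00109 × 1090 = 1.19 V

1.19 V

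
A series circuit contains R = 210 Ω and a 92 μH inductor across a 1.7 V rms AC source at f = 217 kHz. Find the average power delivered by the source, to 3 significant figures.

ω = 2πf = 1.363e+06 rad/s
X_L = ωL = 125 Ω
Z = 210 + j125 Ω
|Z| = √(210² + 125²) = 245 Ω
∠Z = arctan(125/210) = 30.9°
I = V/|Z| = 6.95 mA
P = VI cos φ = 1.7 × 0.00695 × cos(30.9°) = 10.1 mW

10.1 mW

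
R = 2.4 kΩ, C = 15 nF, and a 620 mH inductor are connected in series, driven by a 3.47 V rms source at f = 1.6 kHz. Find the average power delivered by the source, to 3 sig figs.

ω = 2πf = 10050 rad/s
X_L = ωL = 6230 Ω
X_C = 1/(ωC) = 6630 Ω
Net reactance X = X_L − X_C = -399 Ω
Z = 2400 − j399 Ω
|Z| = √(2400² + 399²) = 2430 Ω
∠Z = arctan(-399/2400) = -9.43°
I = V/|Z| = 1.43 mA
P = VI cos φ = 3.47 × 0.00143 × cos(-9.43°) = 4.88 mW

4.88 mW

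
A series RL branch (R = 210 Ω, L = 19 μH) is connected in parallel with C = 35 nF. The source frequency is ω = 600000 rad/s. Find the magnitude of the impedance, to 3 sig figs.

47.0 Ω

X_L = ωL = 11.4 Ω
X_C = 1/(ωC) = 47.6 Ω
Branch 1 (R+jX_L): Z₁ = 210 + j11.4 Ω, |Z₁| = 210 Ω
Branch 2 (−jX_C): Z₂ = −j47.6 Ω
Parallel: Z = Z₁Z₂/(Z₁+Z₂), |Z| = 47.0 Ω, ∠Z = -77.1°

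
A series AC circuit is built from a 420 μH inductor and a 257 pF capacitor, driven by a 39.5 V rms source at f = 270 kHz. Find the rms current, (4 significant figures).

24.98 mA

ω = 2πf = 1.696e+06 rad/s
X_L = ωL = 712.5 Ω
X_C = 1/(ωC) = 2294 Ω
Net reactance X = X_L − X_C = -1581 Ω
Z = − j1581 Ω
|Z| = √(0² + 1581²) = 1581 Ω
I = V/|Z| = 39.5/1581 = 24.98 mA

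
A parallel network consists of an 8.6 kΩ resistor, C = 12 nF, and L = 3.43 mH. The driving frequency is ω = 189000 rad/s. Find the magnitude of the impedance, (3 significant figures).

1360 Ω

X_L = ωL = 648 Ω
X_C = 1/(ωC) = 441 Ω
Parallel: admittances add. Y = 1/R + 1/(jωL) + jωC
Y = (0.000116 + j0.000725) S
|Y| = 0.000735 S → |Z| = 1/|Y| = 1360 Ω, ∠Z = −∠Y = -80.9°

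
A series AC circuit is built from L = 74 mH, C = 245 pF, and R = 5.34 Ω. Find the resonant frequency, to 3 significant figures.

ω₀ = 1/√(LC) = 1/√(0.074 × 2.45e-10) = 234900 rad/s
f₀ = ω₀/(2π) = 37.4 kHz

37.4 kHz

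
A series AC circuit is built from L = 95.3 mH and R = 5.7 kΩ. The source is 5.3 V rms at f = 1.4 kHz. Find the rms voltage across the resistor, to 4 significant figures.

ω = 2πf = 8796 rad/s
X_L = ωL = 838.3 Ω
Z = 5700 + j838.3 Ω
|Z| = √(5700² + 838.3²) = 5761 Ω
I = V/|Z| = 919.9 μA
V_R = I·|Z_R| = 0.0009199 × 5700 = 5.244 V

5.244 V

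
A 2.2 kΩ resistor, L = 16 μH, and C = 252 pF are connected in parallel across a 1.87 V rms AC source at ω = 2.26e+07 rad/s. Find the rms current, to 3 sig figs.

5.54 mA

X_L = ωL = 362 Ω
X_C = 1/(ωC) = 176 Ω
Parallel: admittances add. Y = 1/R + 1/(jωL) + jωC
Y = (0.000455 + j0.00293) S
|Y| = 0.00296 S → |Z| = 1/|Y| = 337 Ω, ∠Z = −∠Y = -81.2°
I = V/|Z| = 1.87/337 = 5.54 mA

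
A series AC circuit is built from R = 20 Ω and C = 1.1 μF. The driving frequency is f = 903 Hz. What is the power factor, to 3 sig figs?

ω = 2πf = 5674 rad/s
X_C = 1/(ωC) = 160 Ω
Z = 20.0 − j160 Ω
|Z| = √(20.0² + 160²) = 161 Ω
∠Z = arctan(-160/20.0) = -82.9°
cos φ = cos(-82.9°) = 0.124

0.124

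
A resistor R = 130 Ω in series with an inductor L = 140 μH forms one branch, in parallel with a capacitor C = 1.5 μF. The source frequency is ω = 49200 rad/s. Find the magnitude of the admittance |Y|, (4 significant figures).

73.79 mS

X_L = ωL = 6.888 Ω
X_C = 1/(ωC) = 13.55 Ω
Branch 1 (R+jX_L): Z₁ = 130.0 + j6.888 Ω, |Z₁| = 130.2 Ω
Branch 2 (−jX_C): Z₂ = −j13.55 Ω
Parallel: Z = Z₁Z₂/(Z₁+Z₂), |Z| = 13.55 Ω, ∠Z = -84.03°
|Y| = 1/|Z| = 73.79 mS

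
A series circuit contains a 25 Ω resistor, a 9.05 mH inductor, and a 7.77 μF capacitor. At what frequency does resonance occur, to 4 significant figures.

ω₀ = 1/√(LC) = 1/√(0.00905 × 7.77e-06) = 3771 rad/s
f₀ = ω₀/(2π) = 600.2 Hz

600.2 Hz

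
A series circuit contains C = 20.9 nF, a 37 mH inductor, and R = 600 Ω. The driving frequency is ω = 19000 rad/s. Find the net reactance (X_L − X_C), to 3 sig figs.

X_L = ωL = 703 Ω
X_C = 1/(ωC) = 2520 Ω
X = 703 − 2520 = -1820 Ω

-1820 Ω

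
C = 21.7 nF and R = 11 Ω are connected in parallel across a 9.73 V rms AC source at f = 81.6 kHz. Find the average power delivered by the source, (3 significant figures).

ω = 2πf = 512700 rad/s
X_C = 1/(ωC) = 89.9 Ω
Parallel: admittances add. Y = 1/R + jωC
Y = (0.0909 + j0.0111) S
|Y| = 0.0916 S → |Z| = 1/|Y| = 10.9 Ω, ∠Z = −∠Y = -6.98°
I = V/|Z| = 891 mA
P = VI cos φ = 9.73 × 0.891 × cos(-6.98°) = 8.61 W

8.61 W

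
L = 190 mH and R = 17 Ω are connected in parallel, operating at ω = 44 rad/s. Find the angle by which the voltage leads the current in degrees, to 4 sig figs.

63.81°

X_L = ωL = 8.360 Ω
Parallel: admittances add. Y = 1/R + 1/(jωL)
Y = (0.05882 − j0.1196) S
|Y| = 0.1333 S → |Z| = 1/|Y| = 7.502 Ω, ∠Z = −∠Y = 63.81°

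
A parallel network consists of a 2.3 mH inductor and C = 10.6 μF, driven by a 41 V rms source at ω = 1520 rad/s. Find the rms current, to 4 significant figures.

X_L = ωL = 3.496 Ω
X_C = 1/(ωC) = 62.07 Ω
Parallel: admittances add. Y = 1/(jωL) + jωC
Y = (0 − j0.2699) S
|Y| = 0.2699 S → |Z| = 1/|Y| = 3.705 Ω, ∠Z = −∠Y = 90.00°
I = V/|Z| = 41/3.705 = 11.07 A

11.07 A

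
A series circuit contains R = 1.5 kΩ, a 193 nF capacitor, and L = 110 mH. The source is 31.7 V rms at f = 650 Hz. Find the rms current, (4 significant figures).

18.55 mA

ω = 2πf = 4084 rad/s
X_L = ωL = 449.2 Ω
X_C = 1/(ωC) = 1269 Ω
Net reactance X = X_L − X_C = -819.4 Ω
Z = 1500 − j819.4 Ω
|Z| = √(1500² + 819.4²) = 1709 Ω
I = V/|Z| = 31.7/1709 = 18.55 mA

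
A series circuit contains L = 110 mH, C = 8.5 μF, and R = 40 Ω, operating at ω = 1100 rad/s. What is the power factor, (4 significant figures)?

X_L = ωL = 121.0 Ω
X_C = 1/(ωC) = 107.0 Ω
Net reactance X = X_L − X_C = 14.05 Ω
Z = 40.00 + j14.05 Ω
|Z| = √(40.00² + 14.05²) = 42.40 Ω
∠Z = arctan(14.05/40.00) = 19.35°
cos φ = cos(19.35°) = 0.9435

0.9435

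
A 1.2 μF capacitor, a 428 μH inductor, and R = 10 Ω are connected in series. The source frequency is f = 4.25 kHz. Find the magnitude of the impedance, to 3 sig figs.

22.2 Ω

ω = 2πf = 26700 rad/s
X_L = ωL = 11.4 Ω
X_C = 1/(ωC) = 31.2 Ω
Net reactance X = X_L − X_C = -19.8 Ω
Z = 10.0 − j19.8 Ω
|Z| = √(10.0² + 19.8²) = 22.2 Ω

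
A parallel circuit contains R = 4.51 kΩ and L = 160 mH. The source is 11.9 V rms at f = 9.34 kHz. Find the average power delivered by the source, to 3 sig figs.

31.4 mW

ω = 2πf = 58680 rad/s
X_L = ωL = 9390 Ω
Parallel: admittances add. Y = 1/R + 1/(jωL)
Y = (0.000222 − j0.000107) S
|Y| = 0.000246 S → |Z| = 1/|Y| = 4070 Ω, ∠Z = −∠Y = 25.7°
I = V/|Z| = 2.93 mA
P = VI cos φ = 11.9 × 0.00293 × cos(25.7°) = 31.4 mW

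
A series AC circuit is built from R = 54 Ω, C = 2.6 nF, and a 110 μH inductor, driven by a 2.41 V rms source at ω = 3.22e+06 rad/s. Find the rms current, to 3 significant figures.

X_L = ωL = 354 Ω
X_C = 1/(ωC) = 119 Ω
Net reactance X = X_L − X_C = 235 Ω
Z = 54.0 + j235 Ω
|Z| = √(54.0² + 235²) = 241 Ω
I = V/|Z| = 2.41/241 = 10.0 mA

10.0 mA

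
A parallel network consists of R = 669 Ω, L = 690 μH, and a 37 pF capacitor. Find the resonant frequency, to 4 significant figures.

ω₀ = 1/√(LC) = 1/√(0.00069 × 3.7e-11) = 6.259e+06 rad/s
f₀ = ω₀/(2π) = 996.1 kHz

996.1 kHz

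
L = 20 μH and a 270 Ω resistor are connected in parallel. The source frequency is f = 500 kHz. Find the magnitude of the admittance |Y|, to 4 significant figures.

ω = 2πf = 3.142e+06 rad/s
X_L = ωL = 62.83 Ω
Parallel: admittances add. Y = 1/R + 1/(jωL)
Y = (0.003704 − j0.01592) S
|Y| = 0.01634 S → |Z| = 1/|Y| = 61.20 Ω, ∠Z = −∠Y = 76.90°

16.34 mS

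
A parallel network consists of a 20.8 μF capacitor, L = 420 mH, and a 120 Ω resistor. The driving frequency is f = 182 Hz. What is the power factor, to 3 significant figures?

ω = 2πf = 1144 rad/s
X_L = ωL = 480 Ω
X_C = 1/(ωC) = 42.0 Ω
Parallel: admittances add. Y = 1/R + 1/(jωL) + jωC
Y = (0.00833 + j0.0217) S
|Y| = 0.0232 S → |Z| = 1/|Y| = 43.0 Ω, ∠Z = −∠Y = -69.0°
cos φ = cos(-69.0°) = 0.358

0.358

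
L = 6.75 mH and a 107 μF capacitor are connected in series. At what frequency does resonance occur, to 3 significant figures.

ω₀ = 1/√(LC) = 1/√(0.00675 × 0.000107) = 1177 rad/s
f₀ = ω₀/(2π) = 187 Hz

187 Hz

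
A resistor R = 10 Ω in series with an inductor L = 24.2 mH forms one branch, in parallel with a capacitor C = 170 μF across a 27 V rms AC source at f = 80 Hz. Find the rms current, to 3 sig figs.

1.47 A

ω = 2πf = 502.7 rad/s
X_L = ωL = 12.2 Ω
X_C = 1/(ωC) = 11.7 Ω
Branch 1 (R+jX_L): Z₁ = 10.0 + j12.2 Ω, |Z₁| = 15.7 Ω
Branch 2 (−jX_C): Z₂ = −j11.7 Ω
Parallel: Z = Z₁Z₂/(Z₁+Z₂), |Z| = 18.4 Ω, ∠Z = -42.1°
I = V/|Z| = 27/18.4 = 1.47 A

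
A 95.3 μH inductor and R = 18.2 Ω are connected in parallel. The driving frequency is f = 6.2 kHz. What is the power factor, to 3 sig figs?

0.200

ω = 2πf = 38960 rad/s
X_L = ωL = 3.71 Ω
Parallel: admittances add. Y = 1/R + 1/(jωL)
Y = (0.0549 − j0.269) S
|Y| = 0.275 S → |Z| = 1/|Y| = 3.64 Ω, ∠Z = −∠Y = 78.5°
cos φ = cos(78.5°) = 0.200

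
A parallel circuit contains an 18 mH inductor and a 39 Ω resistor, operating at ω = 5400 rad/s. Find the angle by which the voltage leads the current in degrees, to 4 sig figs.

X_L = ωL = 97.20 Ω
Parallel: admittances add. Y = 1/R + 1/(jωL)
Y = (0.02564 − j0.01029) S
|Y| = 0.02763 S → |Z| = 1/|Y| = 36.20 Ω, ∠Z = −∠Y = 21.86°

21.86°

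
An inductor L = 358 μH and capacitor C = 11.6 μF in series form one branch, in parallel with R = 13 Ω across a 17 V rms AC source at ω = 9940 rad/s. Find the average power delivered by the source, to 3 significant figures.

22.2 W

X_L = ωL = 3.56 Ω
X_C = 1/(ωC) = 8.67 Ω
Branch 1: Z₁ = R = 13.0 Ω
Branch 2 (series LC): Z₂ = j(X_L − X_C) = −j5.11 Ω
Parallel: Z = Z₁Z₂/(Z₁+Z₂), |Z| = 4.76 Ω, ∠Z = -68.5°
I = V/|Z| = 3.57 A
P = VI cos φ = 17 × 3.57 × cos(-68.5°) = 22.2 W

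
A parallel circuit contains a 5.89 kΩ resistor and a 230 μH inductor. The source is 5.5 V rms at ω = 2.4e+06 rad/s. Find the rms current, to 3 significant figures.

10.0 mA

X_L = ωL = 552 Ω
Parallel: admittances add. Y = 1/R + 1/(jωL)
Y = (0.000170 − j0.00181) S
|Y| = 0.00182 S → |Z| = 1/|Y| = 550 Ω, ∠Z = −∠Y = 84.6°
I = V/|Z| = 5.5/550 = 10.0 mA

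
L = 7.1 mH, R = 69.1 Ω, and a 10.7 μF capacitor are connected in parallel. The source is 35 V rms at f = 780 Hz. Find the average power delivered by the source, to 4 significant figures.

17.73 W

ω = 2πf = 4901 rad/s
X_L = ωL = 34.80 Ω
X_C = 1/(ωC) = 19.07 Ω
Parallel: admittances add. Y = 1/R + 1/(jωL) + jωC
Y = (0.01447 + j0.02370) S
|Y| = 0.02777 S → |Z| = 1/|Y| = 36.01 Ω, ∠Z = −∠Y = -58.59°
I = V/|Z| = 971.9 mA
P = VI cos φ = 35 × 0.9719 × cos(-58.59°) = 17.73 W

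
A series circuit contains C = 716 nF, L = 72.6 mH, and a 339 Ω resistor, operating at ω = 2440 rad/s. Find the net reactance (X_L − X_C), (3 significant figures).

X_L = ωL = 177 Ω
X_C = 1/(ωC) = 572 Ω
X = 177 − 572 = -395 Ω

-395 Ω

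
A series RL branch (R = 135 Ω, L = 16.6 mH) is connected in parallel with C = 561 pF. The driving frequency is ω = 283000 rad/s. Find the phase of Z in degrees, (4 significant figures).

X_L = ωL = 4698 Ω
X_C = 1/(ωC) = 6299 Ω
Branch 1 (R+jX_L): Z₁ = 135.0 + j4698 Ω, |Z₁| = 4700 Ω
Branch 2 (−jX_C): Z₂ = −j6299 Ω
Parallel: Z = Z₁Z₂/(Z₁+Z₂), |Z| = 18430 Ω, ∠Z = 83.53°

83.53°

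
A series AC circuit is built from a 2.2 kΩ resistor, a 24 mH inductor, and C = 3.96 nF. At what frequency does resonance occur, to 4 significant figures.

16.33 kHz

ω₀ = 1/√(LC) = 1/√(0.024 × 3.96e-09) = 102600 rad/s
f₀ = ω₀/(2π) = 16.33 kHz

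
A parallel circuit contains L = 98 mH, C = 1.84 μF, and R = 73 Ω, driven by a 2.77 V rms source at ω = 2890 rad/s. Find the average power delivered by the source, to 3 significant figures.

X_L = ωL = 283 Ω
X_C = 1/(ωC) = 188 Ω
Parallel: admittances add. Y = 1/R + 1/(jωL) + jωC
Y = (0.0137 + j0.00179) S
|Y| = 0.0138 S → |Z| = 1/|Y| = 72.4 Ω, ∠Z = −∠Y = -7.43°
I = V/|Z| = 38.3 mA
P = VI cos φ = 2.77 × 0.0383 × cos(-7.43°) = 105 mW

105 mW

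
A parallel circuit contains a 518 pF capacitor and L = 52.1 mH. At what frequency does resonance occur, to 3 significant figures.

ω₀ = 1/√(LC) = 1/√(0.0521 × 5.18e-10) = 192500 rad/s
f₀ = ω₀/(2π) = 30.6 kHz

30.6 kHz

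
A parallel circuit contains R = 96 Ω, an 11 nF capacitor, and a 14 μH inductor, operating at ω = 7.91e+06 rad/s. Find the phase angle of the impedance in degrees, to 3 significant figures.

X_L = ωL = 111 Ω
X_C = 1/(ωC) = 11.5 Ω
Parallel: admittances add. Y = 1/R + 1/(jωL) + jωC
Y = (0.0104 + j0.0780) S
|Y| = 0.0787 S → |Z| = 1/|Y| = 12.7 Ω, ∠Z = −∠Y = -82.4°

-82.4°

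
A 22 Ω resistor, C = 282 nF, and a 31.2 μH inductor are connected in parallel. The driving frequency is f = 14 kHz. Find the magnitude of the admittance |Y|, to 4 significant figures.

342.6 mS

ω = 2πf = 87960 rad/s
X_L = ωL = 2.744 Ω
X_C = 1/(ωC) = 40.31 Ω
Parallel: admittances add. Y = 1/R + 1/(jωL) + jωC
Y = (0.04545 − j0.3396) S
|Y| = 0.3426 S → |Z| = 1/|Y| = 2.919 Ω, ∠Z = −∠Y = 82.38°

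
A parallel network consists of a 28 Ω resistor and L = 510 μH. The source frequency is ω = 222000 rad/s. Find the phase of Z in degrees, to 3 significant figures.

13.9°

X_L = ωL = 113 Ω
Parallel: admittances add. Y = 1/R + 1/(jωL)
Y = (0.0357 − j0.00883) S
|Y| = 0.0368 S → |Z| = 1/|Y| = 27.2 Ω, ∠Z = −∠Y = 13.9°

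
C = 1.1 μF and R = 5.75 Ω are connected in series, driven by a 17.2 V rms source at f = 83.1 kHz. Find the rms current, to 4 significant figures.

2.863 A

ω = 2πf = 522100 rad/s
X_C = 1/(ωC) = 1.741 Ω
Z = 5.750 − j1.741 Ω
|Z| = √(5.750² + 1.741²) = 6.008 Ω
I = V/|Z| = 17.2/6.008 = 2.863 A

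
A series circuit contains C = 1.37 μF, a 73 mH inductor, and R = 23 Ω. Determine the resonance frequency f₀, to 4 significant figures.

ω₀ = 1/√(LC) = 1/√(0.073 × 1.37e-06) = 3162 rad/s
f₀ = ω₀/(2π) = 503.3 Hz

503.3 Hz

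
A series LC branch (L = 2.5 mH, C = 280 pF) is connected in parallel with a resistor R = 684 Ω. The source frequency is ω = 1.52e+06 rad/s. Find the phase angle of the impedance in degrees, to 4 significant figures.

X_L = ωL = 3800 Ω
X_C = 1/(ωC) = 2350 Ω
Branch 1: Z₁ = R = 684.0 Ω
Branch 2 (series LC): Z₂ = j(X_L − X_C) = j1450 Ω
Parallel: Z = Z₁Z₂/(Z₁+Z₂), |Z| = 618.7 Ω, ∠Z = 25.25°

25.25°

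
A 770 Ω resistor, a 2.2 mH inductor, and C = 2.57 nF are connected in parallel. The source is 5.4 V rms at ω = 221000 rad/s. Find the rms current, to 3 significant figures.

10.7 mA

X_L = ωL = 486 Ω
X_C = 1/(ωC) = 1760 Ω
Parallel: admittances add. Y = 1/R + 1/(jωL) + jωC
Y = (0.00130 − j0.00149) S
|Y| = 0.00198 S → |Z| = 1/|Y| = 506 Ω, ∠Z = −∠Y = 48.9°
I = V/|Z| = 5.4/506 = 10.7 mA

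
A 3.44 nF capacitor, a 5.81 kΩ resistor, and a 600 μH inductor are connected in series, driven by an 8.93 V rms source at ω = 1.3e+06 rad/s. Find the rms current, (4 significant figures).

X_L = ωL = 780.0 Ω
X_C = 1/(ωC) = 223.6 Ω
Net reactance X = X_L − X_C = 556.4 Ω
Z = 5810 + j556.4 Ω
|Z| = √(5810² + 556.4²) = 5837 Ω
I = V/|Z| = 8.93/5837 = 1.530 mA

1.530 mA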